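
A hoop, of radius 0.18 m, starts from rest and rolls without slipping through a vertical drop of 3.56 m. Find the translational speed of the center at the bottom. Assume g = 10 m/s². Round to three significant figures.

The moment of inertia is MR², giving k ≡ I/(MR²) = 1.
Pure rolling means v = ωR; then KE = ½Mv² + ½I(v/R)² = ½(1+k)Mv² = Mv².
Setting Mgh = Mv² gives v = √(2gh/(1+k)) = √(2·10·3.56/2) ≈ 5.97 m/s.

v ≈ 5.97 m/s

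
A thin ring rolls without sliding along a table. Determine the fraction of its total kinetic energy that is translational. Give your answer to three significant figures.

With I = MR², the ratio k = I/(MR²) is 1.
With ω = v/R, KE_trans = ½Mv² and KE_rot = ½Iω² = ½kMv², so KE_total = ½(1+k)Mv².
The translational fraction is therefore 1/(1+k) = 1/2 ≈ 0.500.

fraction ≈ 0.500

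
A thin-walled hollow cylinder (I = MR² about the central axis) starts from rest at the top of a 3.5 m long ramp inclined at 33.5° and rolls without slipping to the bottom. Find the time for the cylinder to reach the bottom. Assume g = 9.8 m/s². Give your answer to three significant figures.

t ≈ 1.61 s

For this body I = MR², i.e. k = I/(MR²) = 1.
Newton's second law down the slope: Mg sinθ − f = Ma. The torque equation fR = Iα (with α = a/R) gives f = kMa.
Hence a = g sinθ/(1+k) = 9.8×sin33.5°/2 = 2.704 m/s².
Starting from rest, L = ½at², so t = √(2L/a) = √(2×3.5/2.704) ≈ 1.61 s.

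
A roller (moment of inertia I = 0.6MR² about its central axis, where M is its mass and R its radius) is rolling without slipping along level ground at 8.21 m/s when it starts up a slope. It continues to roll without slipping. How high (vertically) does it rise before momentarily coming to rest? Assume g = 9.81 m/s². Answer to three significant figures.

h ≈ 5.50 m

Here I = 0.6MR², so the shape factor k = I/(MR²) = 0.6.
The rolling condition ω = v/R makes the rotational term ½I(v/R)² = ½kMv², so KE_total = ½(1+k)Mv² = (4/5)Mv².
All of this converts to potential energy at the highest point: (4/5)Mv₀² = Mgh.
Thus h = (1+k)v₀²/(2g) = 1.6 × 8.21² / (2 × 9.81) ≈ 5.50 m.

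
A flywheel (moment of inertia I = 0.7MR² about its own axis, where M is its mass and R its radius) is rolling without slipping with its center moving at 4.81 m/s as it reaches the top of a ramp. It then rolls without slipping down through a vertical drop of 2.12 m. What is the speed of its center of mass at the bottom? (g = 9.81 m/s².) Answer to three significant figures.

v ≈ 6.90 m/s

For this body I = 0.7MR², i.e. k = I/(MR²) = 0.7.
Pure rolling means v = ωR; then KE = ½Mv² + ½I(v/R)² = ½(1+k)Mv² = (17/20)Mv².
Energy conservation: (17/20)Mv₀² + Mgh = (17/20)Mv², so v² = v₀² + 2gh/(1+k).
v = √(4.81² + 2×9.81×2.12/1.7) = √47.6 ≈ 6.90 m/s.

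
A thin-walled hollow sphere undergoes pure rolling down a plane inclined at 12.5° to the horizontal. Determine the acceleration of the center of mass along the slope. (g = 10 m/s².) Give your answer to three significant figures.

a ≈ 1.30 m/s²

With I = (2/3)MR², the ratio k = I/(MR²) is 2/3.
Newton's second law down the slope: Mg sinθ − f = Ma. The torque equation fR = Iα (with α = a/R) gives f = kMa.
Eliminating f: Mg sinθ = (1+k)Ma, so a = g sinθ/(1+k) = 10 × sin12.5° / 1.667 ≈ 1.30 m/s².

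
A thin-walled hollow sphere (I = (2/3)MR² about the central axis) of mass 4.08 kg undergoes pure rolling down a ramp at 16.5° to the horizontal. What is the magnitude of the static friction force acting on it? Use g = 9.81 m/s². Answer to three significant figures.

Here I = (2/3)MR², so the shape factor k = I/(MR²) = 2/3.
Translational: Mg sinθ − f = Ma. Rotational about the CM: fR = Iα = kMRa, so f = kMa.
Combining, a = g sinθ/(1+k) and f = kMa = kMg sinθ/(1+k).
f = (2/3) × 4.08 × 9.81 × sin16.5° / 1.667 ≈ 4.55 N.

f ≈ 4.55 N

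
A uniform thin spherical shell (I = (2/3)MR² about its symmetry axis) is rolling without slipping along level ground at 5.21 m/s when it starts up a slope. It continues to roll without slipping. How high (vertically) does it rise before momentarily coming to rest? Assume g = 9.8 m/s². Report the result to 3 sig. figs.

h ≈ 2.31 m

For this body I = (2/3)MR², i.e. k = I/(MR²) = 2/3.
Rolling without slipping gives ω = v/R, so the total kinetic energy is ½Mv² + ½Iω² = ½(1+k)Mv² = (5/6)Mv².
All of this converts to potential energy at the highest point: (5/6)Mv₀² = Mgh.
Thus h = (1+k)v₀²/(2g) = 1.667 × 5.21² / (2 × 9.8) ≈ 2.31 m.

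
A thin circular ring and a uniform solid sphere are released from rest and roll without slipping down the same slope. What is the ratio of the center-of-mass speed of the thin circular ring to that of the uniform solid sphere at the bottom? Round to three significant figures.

v_ratio ≈ 0.837

Each satisfies Mgh = ½(1+k)Mv² with k = I/(MR²), so v ∝ 1/√(1+k).
For the thin circular ring k = 1; for the uniform solid sphere k = 0.4.
v₁/v₂ = √((1+k₂)/(1+k₁)) = √(1.4/2) ≈ 0.837.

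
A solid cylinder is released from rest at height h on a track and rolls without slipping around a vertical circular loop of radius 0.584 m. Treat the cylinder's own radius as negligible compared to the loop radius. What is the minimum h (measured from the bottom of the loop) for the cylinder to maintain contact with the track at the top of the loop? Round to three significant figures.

h_min ≈ 1.61 m

The moment of inertia is (1/2)MR², giving k ≡ I/(MR²) = 0.5.
At the top of the loop, the minimum-contact condition is Mg = Mv_top²/r, so v_top² = gr.
With ω = v/R, the kinetic energy at speed v is ½(1+k)Mv² = (3/4)Mv².
Energy conservation from release (height h) to the top (height 2r): Mgh = Mg(2r) + (3/4)M·gr.
Thus h_min = 2r + (1+k)r/2 = r(2 + 1.5/2) = 0.584 × 2.75 ≈ 1.61 m.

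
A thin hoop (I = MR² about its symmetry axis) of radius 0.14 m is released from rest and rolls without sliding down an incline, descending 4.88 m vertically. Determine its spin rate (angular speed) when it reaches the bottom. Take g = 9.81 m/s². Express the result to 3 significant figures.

With I = MR², the ratio k = I/(MR²) is 1.
Since it rolls without slipping, ω = v/R and KE = ½Mv² + ½Iω² = ½(1+k)Mv² = Mv².
Energy conservation Mgh = ½(1+k)Mv² gives v = √(2gh/(1+k)) = √(2 × 9.81 × 4.88 / 2) = 6.919 m/s.
Then ω = v/R = 6.919 / 0.14 ≈ 49.4 rad/s.

ω ≈ 49.4 rad/s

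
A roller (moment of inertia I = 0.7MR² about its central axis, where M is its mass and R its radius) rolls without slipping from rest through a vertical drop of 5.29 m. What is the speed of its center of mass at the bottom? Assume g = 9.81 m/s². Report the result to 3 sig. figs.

With I = 0.7MR², the ratio k = I/(MR²) is 0.7.
Pure rolling means v = ωR; then KE = ½Mv² + ½I(v/R)² = ½(1+k)Mv² = (17/20)Mv².
Energy conservation: Mgh = (17/20)Mv², so v = √(2gh/(1+k)) = √(2 × 9.81 × 5.29 / 1.7) ≈ 7.81 m/s.

v ≈ 7.81 m/s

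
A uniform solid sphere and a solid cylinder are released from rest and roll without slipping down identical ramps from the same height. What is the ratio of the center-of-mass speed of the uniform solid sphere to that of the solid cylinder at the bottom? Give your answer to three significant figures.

v_ratio ≈ 1.04

Each satisfies Mgh = ½(1+k)Mv² with k = I/(MR²), so v ∝ 1/√(1+k).
For the uniform solid sphere k = 0.4; for the solid cylinder k = 0.5.
v₁/v₂ = √((1+k₂)/(1+k₁)) = √(1.5/1.4) ≈ 1.04.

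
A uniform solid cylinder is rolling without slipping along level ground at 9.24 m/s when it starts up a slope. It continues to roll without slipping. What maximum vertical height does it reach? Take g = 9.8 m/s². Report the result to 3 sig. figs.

h ≈ 6.53 m

For this body I = (1/2)MR², i.e. k = I/(MR²) = 0.5.
Pure rolling means v = ωR; then KE = ½Mv² + ½I(v/R)² = ½(1+k)Mv² = (3/4)Mv².
At the top the kinetic energy is zero, so (3/4)Mv₀² = Mgh.
Thus h = (1+k)v₀²/(2g) = 1.5 × 9.24² / (2 × 9.8) ≈ 6.53 m.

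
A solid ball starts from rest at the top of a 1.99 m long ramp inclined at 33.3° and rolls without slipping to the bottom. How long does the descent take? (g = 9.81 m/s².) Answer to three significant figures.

t ≈ 1.02 s

For this body I = (2/5)MR², i.e. k = I/(MR²) = 0.4.
Translational: Mg sinθ − f = Ma. Rotational about the CM: fR = Iα = kMRa, so f = kMa.
Hence a = g sinθ/(1+k) = 9.81×sin33.3°/1.4 = 3.847 m/s².
Starting from rest, L = ½at², so t = √(2L/a) = √(2×1.99/3.847) ≈ 1.02 s.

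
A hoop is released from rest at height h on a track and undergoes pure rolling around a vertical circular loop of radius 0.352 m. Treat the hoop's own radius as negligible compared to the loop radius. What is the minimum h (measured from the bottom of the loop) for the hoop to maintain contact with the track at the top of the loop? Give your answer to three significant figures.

The moment of inertia is MR², giving k ≡ I/(MR²) = 1.
At the top of the loop, the minimum-contact condition is Mg = Mv_top²/r, so v_top² = gr.
With ω = v/R, the kinetic energy at speed v is ½(1+k)Mv² = Mv².
Energy conservation from release (height h) to the top (height 2r): Mgh = Mg(2r) + M·gr.
Thus h_min = 2r + (1+k)r/2 = r(2 + 2/2) = 0.352 × 3 ≈ 1.06 m.

h_min ≈ 1.06 m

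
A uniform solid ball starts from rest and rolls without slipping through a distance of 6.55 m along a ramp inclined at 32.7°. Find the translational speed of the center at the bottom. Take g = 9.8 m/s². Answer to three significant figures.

For this body I = (2/5)MR², i.e. k = I/(MR²) = 0.4.
The rolling condition ω = v/R makes the rotational term ½I(v/R)² = ½kMv², so KE_total = ½(1+k)Mv² = (7/10)Mv².
The vertical drop is h = L sinθ = 6.55 × sin32.7° = 3.539 m.
Energy conservation: Mgh = (7/10)Mv², so v = √(2gh/(1+k)) = √(2 × 9.8 × 3.539 / 1.4) ≈ 7.04 m/s.

v ≈ 7.04 m/s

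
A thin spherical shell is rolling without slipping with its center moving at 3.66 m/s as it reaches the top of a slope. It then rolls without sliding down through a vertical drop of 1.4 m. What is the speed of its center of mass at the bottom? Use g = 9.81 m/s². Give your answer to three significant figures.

v ≈ 5.47 m/s

For this body I = (2/3)MR², i.e. k = I/(MR²) = 2/3.
Since it rolls without slipping, ω = v/R and KE = ½Mv² + ½Iω² = ½(1+k)Mv² = (5/6)Mv².
Energy conservation: (5/6)Mv₀² + Mgh = (5/6)Mv², so v² = v₀² + 2gh/(1+k).
v = √(3.66² + 2×9.81×1.4/1.667) = √29.88 ≈ 5.47 m/s.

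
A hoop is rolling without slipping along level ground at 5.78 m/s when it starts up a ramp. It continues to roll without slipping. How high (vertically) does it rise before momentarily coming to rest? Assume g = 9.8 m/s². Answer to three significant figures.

h ≈ 3.41 m

With I = MR², the ratio k = I/(MR²) is 1.
Rolling without slipping gives ω = v/R, so the total kinetic energy is ½Mv² + ½Iω² = ½(1+k)Mv² = Mv².
At the top the kinetic energy is zero, so Mv₀² = Mgh.
Thus h = (1+k)v₀²/(2g) = 2 × 5.78² / (2 × 9.8) ≈ 3.41 m.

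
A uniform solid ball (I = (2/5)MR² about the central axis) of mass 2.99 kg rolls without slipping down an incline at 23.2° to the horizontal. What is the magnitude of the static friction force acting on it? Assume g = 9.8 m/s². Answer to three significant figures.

f ≈ 3.30 N

For this body I = (2/5)MR², i.e. k = I/(MR²) = 0.4.
Newton's second law down the slope: Mg sinθ − f = Ma. The torque equation fR = Iα (with α = a/R) gives f = kMa.
Combining, a = g sinθ/(1+k) and f = kMa = kMg sinθ/(1+k).
f = 0.4 × 2.99 × 9.8 × sin23.2° / 1.4 ≈ 3.30 N.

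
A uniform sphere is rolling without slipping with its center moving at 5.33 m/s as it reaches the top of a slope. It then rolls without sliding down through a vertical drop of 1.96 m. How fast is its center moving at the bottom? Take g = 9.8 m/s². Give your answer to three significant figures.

With I = (2/5)MR², the ratio k = I/(MR²) is 0.4.
Rolling without slipping gives ω = v/R, so the total kinetic energy is ½Mv² + ½Iω² = ½(1+k)Mv² = (7/10)Mv².
Energy conservation: (7/10)Mv₀² + Mgh = (7/10)Mv², so v² = v₀² + 2gh/(1+k).
v = √(5.33² + 2×9.8×1.96/1.4) = √55.85 ≈ 7.47 m/s.

v ≈ 7.47 m/s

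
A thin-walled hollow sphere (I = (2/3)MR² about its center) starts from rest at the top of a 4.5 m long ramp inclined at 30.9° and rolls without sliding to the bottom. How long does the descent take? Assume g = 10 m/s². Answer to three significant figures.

For this body I = (2/3)MR², i.e. k = I/(MR²) = 2/3.
Along the incline Mg sinθ − f = Ma, and torque about the center fR = Iα = kMR²(a/R) gives f = kMa.
Hence a = g sinθ/(1+k) = 10×sin30.9°/1.667 = 3.081 m/s².
Starting from rest, L = ½at², so t = √(2L/a) = √(2×4.5/3.081) ≈ 1.71 s.

t ≈ 1.71 s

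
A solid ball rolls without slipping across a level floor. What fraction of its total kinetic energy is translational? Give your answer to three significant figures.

fraction ≈ 0.714

For this body I = (2/5)MR², i.e. k = I/(MR²) = 0.4.
Since ω = v/R, the translational part is ½Mv² and the rotational part is ½I(v/R)² = ½kMv²; the total is ½(1+k)Mv².
The translational fraction is therefore 1/(1+k) = 1/1.4 ≈ 0.714.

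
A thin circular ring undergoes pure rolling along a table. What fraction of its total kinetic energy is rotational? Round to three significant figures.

fraction ≈ 0.500

The moment of inertia is MR², giving k ≡ I/(MR²) = 1.
With ω = v/R, KE_trans = ½Mv² and KE_rot = ½Iω² = ½kMv², so KE_total = ½(1+k)Mv².
The rotational fraction is therefore k/(1+k) = 1/2 ≈ 0.500.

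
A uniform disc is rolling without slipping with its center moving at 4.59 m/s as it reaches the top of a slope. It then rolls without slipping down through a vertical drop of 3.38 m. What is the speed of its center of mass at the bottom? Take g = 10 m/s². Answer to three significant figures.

v ≈ 8.13 m/s

For this body I = (1/2)MR², i.e. k = I/(MR²) = 0.5.
Rolling without slipping gives ω = v/R, so the total kinetic energy is ½Mv² + ½Iω² = ½(1+k)Mv² = (3/4)Mv².
Conserving energy between top and bottom: (3/4)Mv² = (3/4)Mv₀² + Mgh, hence v² = v₀² + 2gh/(1+k).
v = √(4.59² + 2×10×3.38/1.5) = √66.13 ≈ 8.13 m/s.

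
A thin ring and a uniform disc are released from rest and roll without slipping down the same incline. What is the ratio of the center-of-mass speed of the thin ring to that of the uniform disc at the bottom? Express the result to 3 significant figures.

v_ratio ≈ 0.866

Each satisfies Mgh = ½(1+k)Mv² with k = I/(MR²), so v ∝ 1/√(1+k).
For the thin ring k = 1; for the uniform disc k = 0.5.
v₁/v₂ = √((1+k₂)/(1+k₁)) = √(1.5/2) ≈ 0.866.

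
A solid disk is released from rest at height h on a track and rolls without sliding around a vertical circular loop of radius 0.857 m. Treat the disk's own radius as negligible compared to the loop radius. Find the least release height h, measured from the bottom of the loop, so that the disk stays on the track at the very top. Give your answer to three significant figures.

With I = (1/2)MR², the ratio k = I/(MR²) is 0.5.
At the top of the loop, the minimum-contact condition is Mg = Mv_top²/r, so v_top² = gr.
With ω = v/R, the kinetic energy at speed v is ½(1+k)Mv² = (3/4)Mv².
Energy conservation from release (height h) to the top (height 2r): Mgh = Mg(2r) + (3/4)M·gr.
Thus h_min = 2r + (1+k)r/2 = r(2 + 1.5/2) = 0.857 × 2.75 ≈ 2.36 m.

h_min ≈ 2.36 m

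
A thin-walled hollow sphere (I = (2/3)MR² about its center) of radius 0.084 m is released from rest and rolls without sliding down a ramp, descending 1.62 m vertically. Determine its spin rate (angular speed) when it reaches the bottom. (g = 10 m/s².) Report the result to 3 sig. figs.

Here I = (2/3)MR², so the shape factor k = I/(MR²) = 2/3.
Pure rolling means v = ωR; then KE = ½Mv² + ½I(v/R)² = ½(1+k)Mv² = (5/6)Mv².
Energy conservation Mgh = ½(1+k)Mv² gives v = √(2gh/(1+k)) = √(2 × 10 × 1.62 / 1.667) = 4.409 m/s.
The angular speed follows from ω = v/R = 4.409/0.084 ≈ 52.5 rad/s.

ω ≈ 52.5 rad/s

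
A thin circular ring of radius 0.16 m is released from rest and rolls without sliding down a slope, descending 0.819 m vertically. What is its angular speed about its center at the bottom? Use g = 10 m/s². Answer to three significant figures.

ω ≈ 17.9 rad/s

The moment of inertia is MR², giving k ≡ I/(MR²) = 1.
The rolling condition ω = v/R makes the rotational term ½I(v/R)² = ½kMv², so KE_total = ½(1+k)Mv² = Mv².
Energy conservation Mgh = ½(1+k)Mv² gives v = √(2gh/(1+k)) = √(2 × 10 × 0.819 / 2) = 2.862 m/s.
Then ω = v/R = 2.862 / 0.16 ≈ 17.9 rad/s.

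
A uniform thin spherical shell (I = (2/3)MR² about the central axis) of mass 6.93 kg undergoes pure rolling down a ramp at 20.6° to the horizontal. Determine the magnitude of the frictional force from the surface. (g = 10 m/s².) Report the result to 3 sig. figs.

f ≈ 9.75 N

Here I = (2/3)MR², so the shape factor k = I/(MR²) = 2/3.
Translational: Mg sinθ − f = Ma. Rotational about the CM: fR = Iα = kMRa, so f = kMa.
Combining, a = g sinθ/(1+k) and f = kMa = kMg sinθ/(1+k).
f = (2/3) × 6.93 × 10 × sin20.6° / 1.667 ≈ 9.75 N.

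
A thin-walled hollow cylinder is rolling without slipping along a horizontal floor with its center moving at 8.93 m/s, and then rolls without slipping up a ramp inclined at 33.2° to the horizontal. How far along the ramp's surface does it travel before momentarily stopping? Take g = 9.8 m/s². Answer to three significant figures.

d ≈ 14.9 m

The moment of inertia is MR², giving k ≡ I/(MR²) = 1.
Rolling without slipping gives ω = v/R, so the total kinetic energy is ½Mv² + ½Iω² = ½(1+k)Mv² = Mv².
Setting this equal to Mgh gives the vertical rise h = (1+k)v₀²/(2g) = 2×8.93²/(2×9.8) = 8.137 m.
Along the incline, d = h/sinθ = 8.137/sin33.2° ≈ 14.9 m.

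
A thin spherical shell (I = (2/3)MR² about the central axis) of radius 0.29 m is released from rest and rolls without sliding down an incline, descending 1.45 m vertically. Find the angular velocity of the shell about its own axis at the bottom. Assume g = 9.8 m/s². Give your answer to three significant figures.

Here I = (2/3)MR², so the shape factor k = I/(MR²) = 2/3.
The rolling condition ω = v/R makes the rotational term ½I(v/R)² = ½kMv², so KE_total = ½(1+k)Mv² = (5/6)Mv².
Energy conservation Mgh = ½(1+k)Mv² gives v = √(2gh/(1+k)) = √(2 × 9.8 × 1.45 / 1.667) = 4.129 m/s.
The angular speed follows from ω = v/R = 4.129/0.29 ≈ 14.2 rad/s.

ω ≈ 14.2 rad/s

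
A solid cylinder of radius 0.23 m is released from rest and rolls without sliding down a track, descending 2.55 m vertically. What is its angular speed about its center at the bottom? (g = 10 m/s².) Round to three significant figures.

ω ≈ 25.4 rad/s

The moment of inertia is (1/2)MR², giving k ≡ I/(MR²) = 0.5.
Since it rolls without slipping, ω = v/R and KE = ½Mv² + ½Iω² = ½(1+k)Mv² = (3/4)Mv².
Energy conservation Mgh = ½(1+k)Mv² gives v = √(2gh/(1+k)) = √(2 × 10 × 2.55 / 1.5) = 5.831 m/s.
The angular speed follows from ω = v/R = 5.831/0.23 ≈ 25.4 rad/s.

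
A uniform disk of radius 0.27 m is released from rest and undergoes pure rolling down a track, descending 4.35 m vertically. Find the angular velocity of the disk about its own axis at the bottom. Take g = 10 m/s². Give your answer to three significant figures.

For this body I = (1/2)MR², i.e. k = I/(MR²) = 0.5.
Pure rolling means v = ωR; then KE = ½Mv² + ½I(v/R)² = ½(1+k)Mv² = (3/4)Mv².
Energy conservation Mgh = ½(1+k)Mv² gives v = √(2gh/(1+k)) = √(2 × 10 × 4.35 / 1.5) = 7.616 m/s.
Then ω = v/R = 7.616 / 0.27 ≈ 28.2 rad/s.

ω ≈ 28.2 rad/s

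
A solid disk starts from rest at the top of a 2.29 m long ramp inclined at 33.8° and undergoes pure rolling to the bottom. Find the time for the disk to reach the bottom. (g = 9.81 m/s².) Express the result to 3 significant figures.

t ≈ 1.12 s

Here I = (1/2)MR², so the shape factor k = I/(MR²) = 0.5.
Translational: Mg sinθ − f = Ma. Rotational about the CM: fR = Iα = kMRa, so f = kMa.
Hence a = g sinθ/(1+k) = 9.81×sin33.8°/1.5 = 3.638 m/s².
Starting from rest, L = ½at², so t = √(2L/a) = √(2×2.29/3.638) ≈ 1.12 s.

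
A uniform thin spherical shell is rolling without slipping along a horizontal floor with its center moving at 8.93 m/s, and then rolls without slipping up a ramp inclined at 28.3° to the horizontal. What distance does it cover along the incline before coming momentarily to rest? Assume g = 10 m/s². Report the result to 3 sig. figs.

d ≈ 14.0 m

With I = (2/3)MR², the ratio k = I/(MR²) is 2/3.
Rolling without slipping gives ω = v/R, so the total kinetic energy is ½Mv² + ½Iω² = ½(1+k)Mv² = (5/6)Mv².
Setting this equal to Mgh gives the vertical rise h = (1+k)v₀²/(2g) = 1.667×8.93²/(2×10) = 6.645 m.
The distance along the slope is d = h/sinθ = 6.645/sin28.3° ≈ 14.0 m.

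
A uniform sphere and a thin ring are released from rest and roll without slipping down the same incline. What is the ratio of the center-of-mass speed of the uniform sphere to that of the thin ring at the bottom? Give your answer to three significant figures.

Each satisfies Mgh = ½(1+k)Mv² with k = I/(MR²), so v ∝ 1/√(1+k).
For the uniform sphere k = 0.4; for the thin ring k = 1.
v₁/v₂ = √((1+k₂)/(1+k₁)) = √(2/1.4) ≈ 1.20.

v_ratio ≈ 1.20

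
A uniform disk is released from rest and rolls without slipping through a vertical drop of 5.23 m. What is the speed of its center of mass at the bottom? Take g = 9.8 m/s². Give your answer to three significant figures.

The moment of inertia is (1/2)MR², giving k ≡ I/(MR²) = 0.5.
Since it rolls without slipping, ω = v/R and KE = ½Mv² + ½Iω² = ½(1+k)Mv² = (3/4)Mv².
Setting Mgh = (3/4)Mv² gives v = √(2gh/(1+k)) = √(2·9.8·5.23/1.5) ≈ 8.27 m/s.

v ≈ 8.27 m/s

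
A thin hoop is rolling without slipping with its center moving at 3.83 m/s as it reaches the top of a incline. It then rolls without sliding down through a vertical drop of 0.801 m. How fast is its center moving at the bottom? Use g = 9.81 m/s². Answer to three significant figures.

The moment of inertia is MR², giving k ≡ I/(MR²) = 1.
The rolling condition ω = v/R makes the rotational term ½I(v/R)² = ½kMv², so KE_total = ½(1+k)Mv² = Mv².
Energy conservation: Mv₀² + Mgh = Mv², so v² = v₀² + 2gh/(1+k).
v = √(3.83² + 2×9.81×0.801/2) = √22.53 ≈ 4.75 m/s.

v ≈ 4.75 m/s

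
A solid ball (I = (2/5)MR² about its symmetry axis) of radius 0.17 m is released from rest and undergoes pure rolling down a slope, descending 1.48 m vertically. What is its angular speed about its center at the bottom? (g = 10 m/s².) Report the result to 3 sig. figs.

ω ≈ 27.0 rad/s

Here I = (2/5)MR², so the shape factor k = I/(MR²) = 0.4.
The rolling condition ω = v/R makes the rotational term ½I(v/R)² = ½kMv², so KE_total = ½(1+k)Mv² = (7/10)Mv².
Energy conservation Mgh = ½(1+k)Mv² gives v = √(2gh/(1+k)) = √(2 × 10 × 1.48 / 1.4) = 4.598 m/s.
The angular speed follows from ω = v/R = 4.598/0.17 ≈ 27.0 rad/s.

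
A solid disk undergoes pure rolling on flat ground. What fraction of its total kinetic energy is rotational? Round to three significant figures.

fraction ≈ 0.333

For this body I = (1/2)MR², i.e. k = I/(MR²) = 0.5.
Since ω = v/R, the translational part is ½Mv² and the rotational part is ½I(v/R)² = ½kMv²; the total is ½(1+k)Mv².
The rotational fraction is therefore k/(1+k) = 0.5/1.5 ≈ 0.333.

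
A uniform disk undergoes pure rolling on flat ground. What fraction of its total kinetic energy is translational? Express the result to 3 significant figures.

Here I = (1/2)MR², so the shape factor k = I/(MR²) = 0.5.
Since ω = v/R, the translational part is ½Mv² and the rotational part is ½I(v/R)² = ½kMv²; the total is ½(1+k)Mv².
The translational fraction is therefore 1/(1+k) = 1/1.5 ≈ 0.667.

fraction ≈ 0.667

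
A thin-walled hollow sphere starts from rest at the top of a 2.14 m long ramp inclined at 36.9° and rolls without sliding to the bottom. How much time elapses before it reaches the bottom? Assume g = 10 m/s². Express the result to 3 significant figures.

t ≈ 1.09 s

With I = (2/3)MR², the ratio k = I/(MR²) is 2/3.
Translational: Mg sinθ − f = Ma. Rotational about the CM: fR = Iα = kMRa, so f = kMa.
Hence a = g sinθ/(1+k) = 10×sin36.9°/1.667 = 3.603 m/s².
Starting from rest, L = ½at², so t = √(2L/a) = √(2×2.14/3.603) ≈ 1.09 s.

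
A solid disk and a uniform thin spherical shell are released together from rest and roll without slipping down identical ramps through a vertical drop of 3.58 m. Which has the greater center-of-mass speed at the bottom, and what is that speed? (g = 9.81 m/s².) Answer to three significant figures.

the solid disk, at v ≈ 6.84 m/s

For rolling without slipping, Mgh = ½(1+k)Mv² where k = I/(MR²), so v = √(2gh/(1+k)).
Solid disk: k = 0.5, giving v = √(2×9.81×3.58/1.5) = 6.843 m/s.
Uniform thin spherical shell: k = 2/3, giving v = √(2×9.81×3.58/1.667) = 6.492 m/s.
The smaller k wins: the solid disk, at ≈ 6.84 m/s.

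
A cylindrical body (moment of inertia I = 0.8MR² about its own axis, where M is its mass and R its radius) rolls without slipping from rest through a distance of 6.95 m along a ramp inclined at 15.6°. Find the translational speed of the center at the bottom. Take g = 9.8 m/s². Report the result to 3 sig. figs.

Here I = 0.8MR², so the shape factor k = I/(MR²) = 0.8.
Pure rolling means v = ωR; then KE = ½Mv² + ½I(v/R)² = ½(1+k)Mv² = (9/10)Mv².
The vertical drop is h = L sinθ = 6.95 × sin15.6° = 1.869 m.
Setting Mgh = (9/10)Mv² gives v = √(2gh/(1+k)) = √(2·9.8·1.869/1.8) ≈ 4.51 m/s.

v ≈ 4.51 m/s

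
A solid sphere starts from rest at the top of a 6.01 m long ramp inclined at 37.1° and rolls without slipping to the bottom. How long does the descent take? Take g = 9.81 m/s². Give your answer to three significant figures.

t ≈ 1.69 s

With I = (2/5)MR², the ratio k = I/(MR²) is 0.4.
Translational: Mg sinθ − f = Ma. Rotational about the CM: fR = Iα = kMRa, so f = kMa.
Hence a = g sinθ/(1+k) = 9.81×sin37.1°/1.4 = 4.227 m/s².
With constant a from rest, t = √(2L/a) = √(2·6.01/4.227) ≈ 1.69 s.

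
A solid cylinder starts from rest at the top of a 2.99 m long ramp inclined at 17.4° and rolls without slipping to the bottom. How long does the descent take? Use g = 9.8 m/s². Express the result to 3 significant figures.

For this body I = (1/2)MR², i.e. k = I/(MR²) = 0.5.
Along the incline Mg sinθ − f = Ma, and torque about the center fR = Iα = kMR²(a/R) gives f = kMa.
Hence a = g sinθ/(1+k) = 9.8×sin17.4°/1.5 = 1.954 m/s².
Starting from rest, L = ½at², so t = √(2L/a) = √(2×2.99/1.954) ≈ 1.75 s.

t ≈ 1.75 s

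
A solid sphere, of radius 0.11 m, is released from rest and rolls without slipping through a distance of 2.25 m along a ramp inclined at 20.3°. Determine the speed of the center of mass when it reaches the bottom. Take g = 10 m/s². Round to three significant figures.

For this body I = (2/5)MR², i.e. k = I/(MR²) = 0.4.
Pure rolling means v = ωR; then KE = ½Mv² + ½I(v/R)² = ½(1+k)Mv² = (7/10)Mv².
The vertical drop is h = L sinθ = 2.25 × sin20.3° = 0.7806 m.
Energy conservation: Mgh = (7/10)Mv², so v = √(2gh/(1+k)) = √(2 × 10 × 0.7806 / 1.4) ≈ 3.34 m/s.

v ≈ 3.34 m/s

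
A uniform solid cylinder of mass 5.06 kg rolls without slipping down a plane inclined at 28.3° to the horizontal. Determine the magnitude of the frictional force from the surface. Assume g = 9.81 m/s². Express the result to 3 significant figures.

Here I = (1/2)MR², so the shape factor k = I/(MR²) = 0.5.
Newton's second law down the slope: Mg sinθ − f = Ma. The torque equation fR = Iα (with α = a/R) gives f = kMa.
Combining, a = g sinθ/(1+k) and f = kMa = kMg sinθ/(1+k).
f = 0.5 × 5.06 × 9.81 × sin28.3° / 1.5 ≈ 7.84 N.

f ≈ 7.84 N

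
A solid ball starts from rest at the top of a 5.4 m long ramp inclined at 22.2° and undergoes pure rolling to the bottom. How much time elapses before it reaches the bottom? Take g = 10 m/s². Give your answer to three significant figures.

t ≈ 2.00 s

The moment of inertia is (2/5)MR², giving k ≡ I/(MR²) = 0.4.
Translational: Mg sinθ − f = Ma. Rotational about the CM: fR = Iα = kMRa, so f = kMa.
Hence a = g sinθ/(1+k) = 10×sin22.2°/1.4 = 2.699 m/s².
With constant a from rest, t = √(2L/a) = √(2·5.4/2.699) ≈ 2.00 s.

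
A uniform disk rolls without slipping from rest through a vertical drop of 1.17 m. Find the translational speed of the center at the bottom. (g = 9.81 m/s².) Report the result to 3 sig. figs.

With I = (1/2)MR², the ratio k = I/(MR²) is 0.5.
The rolling condition ω = v/R makes the rotational term ½I(v/R)² = ½kMv², so KE_total = ½(1+k)Mv² = (3/4)Mv².
Setting Mgh = (3/4)Mv² gives v = √(2gh/(1+k)) = √(2·9.81·1.17/1.5) ≈ 3.91 m/s.

v ≈ 3.91 m/s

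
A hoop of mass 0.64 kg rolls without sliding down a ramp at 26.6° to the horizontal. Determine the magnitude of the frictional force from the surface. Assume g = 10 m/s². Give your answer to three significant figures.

Here I = MR², so the shape factor k = I/(MR²) = 1.
Newton's second law down the slope: Mg sinθ − f = Ma. The torque equation fR = Iα (with α = a/R) gives f = kMa.
Combining, a = g sinθ/(1+k) and f = kMa = kMg sinθ/(1+k).
f = 1 × 0.64 × 10 × sin26.6° / 2 ≈ 1.43 N.

f ≈ 1.43 N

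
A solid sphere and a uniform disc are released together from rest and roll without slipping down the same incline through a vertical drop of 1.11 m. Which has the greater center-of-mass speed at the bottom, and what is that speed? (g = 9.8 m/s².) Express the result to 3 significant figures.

For rolling without slipping, Mgh = ½(1+k)Mv² where k = I/(MR²), so v = √(2gh/(1+k)).
Solid sphere: k = 0.4, giving v = √(2×9.8×1.11/1.4) = 3.942 m/s.
Uniform disc: k = 0.5, giving v = √(2×9.8×1.11/1.5) = 3.808 m/s.
The smaller k wins: the solid sphere, at ≈ 3.94 m/s.

the solid sphere, at v ≈ 3.94 m/s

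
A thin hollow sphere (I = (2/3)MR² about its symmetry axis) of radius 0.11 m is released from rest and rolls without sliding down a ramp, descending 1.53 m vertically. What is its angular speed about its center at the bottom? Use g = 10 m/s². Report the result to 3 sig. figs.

ω ≈ 39.0 rad/s

The moment of inertia is (2/3)MR², giving k ≡ I/(MR²) = 2/3.
Pure rolling means v = ωR; then KE = ½Mv² + ½I(v/R)² = ½(1+k)Mv² = (5/6)Mv².
Energy conservation Mgh = ½(1+k)Mv² gives v = √(2gh/(1+k)) = √(2 × 10 × 1.53 / 1.667) = 4.285 m/s.
Then ω = v/R = 4.285 / 0.11 ≈ 39.0 rad/s.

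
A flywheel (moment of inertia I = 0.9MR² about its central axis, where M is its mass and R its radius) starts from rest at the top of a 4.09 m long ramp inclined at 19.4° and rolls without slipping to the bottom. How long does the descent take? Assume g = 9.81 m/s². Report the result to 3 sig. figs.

The moment of inertia is 0.9MR², giving k ≡ I/(MR²) = 0.9.
Newton's second law down the slope: Mg sinθ − f = Ma. The torque equation fR = Iα (with α = a/R) gives f = kMa.
Hence a = g sinθ/(1+k) = 9.81×sin19.4°/1.9 = 1.715 m/s².
With constant a from rest, t = √(2L/a) = √(2·4.09/1.715) ≈ 2.18 s.

t ≈ 2.18 s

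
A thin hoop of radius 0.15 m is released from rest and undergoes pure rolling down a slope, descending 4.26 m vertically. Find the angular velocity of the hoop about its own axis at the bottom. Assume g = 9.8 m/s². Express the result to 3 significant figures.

ω ≈ 43.1 rad/s

For this body I = MR², i.e. k = I/(MR²) = 1.
The rolling condition ω = v/R makes the rotational term ½I(v/R)² = ½kMv², so KE_total = ½(1+k)Mv² = Mv².
Energy conservation Mgh = ½(1+k)Mv² gives v = √(2gh/(1+k)) = √(2 × 9.8 × 4.26 / 2) = 6.461 m/s.
The angular speed follows from ω = v/R = 6.461/0.15 ≈ 43.1 rad/s.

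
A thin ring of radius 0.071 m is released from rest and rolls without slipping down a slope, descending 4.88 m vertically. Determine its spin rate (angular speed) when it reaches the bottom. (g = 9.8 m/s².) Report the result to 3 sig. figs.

ω ≈ 97.4 rad/s

For this body I = MR², i.e. k = I/(MR²) = 1.
The rolling condition ω = v/R makes the rotational term ½I(v/R)² = ½kMv², so KE_total = ½(1+k)Mv² = Mv².
Energy conservation Mgh = ½(1+k)Mv² gives v = √(2gh/(1+k)) = √(2 × 9.8 × 4.88 / 2) = 6.915 m/s.
The angular speed follows from ω = v/R = 6.915/0.071 ≈ 97.4 rad/s.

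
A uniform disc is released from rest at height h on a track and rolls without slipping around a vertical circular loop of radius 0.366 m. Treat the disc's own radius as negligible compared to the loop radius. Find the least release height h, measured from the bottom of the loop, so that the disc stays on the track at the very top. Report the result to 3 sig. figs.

Here I = (1/2)MR², so the shape factor k = I/(MR²) = 0.5.
At the top of the loop, the minimum-contact condition is Mg = Mv_top²/r, so v_top² = gr.
With ω = v/R, the kinetic energy at speed v is ½(1+k)Mv² = (3/4)Mv².
Energy conservation from release (height h) to the top (height 2r): Mgh = Mg(2r) + (3/4)M·gr.
Thus h_min = 2r + (1+k)r/2 = r(2 + 1.5/2) = 0.366 × 2.75 ≈ 1.01 m.

h_min ≈ 1.01 m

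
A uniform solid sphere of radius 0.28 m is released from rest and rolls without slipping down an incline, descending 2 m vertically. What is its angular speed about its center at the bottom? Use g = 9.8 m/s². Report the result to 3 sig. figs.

The moment of inertia is (2/5)MR², giving k ≡ I/(MR²) = 0.4.
Rolling without slipping gives ω = v/R, so the total kinetic energy is ½Mv² + ½Iω² = ½(1+k)Mv² = (7/10)Mv².
Energy conservation Mgh = ½(1+k)Mv² gives v = √(2gh/(1+k)) = √(2 × 9.8 × 2 / 1.4) = 5.292 m/s.
Then ω = v/R = 5.292 / 0.28 ≈ 18.9 rad/s.

ω ≈ 18.9 rad/s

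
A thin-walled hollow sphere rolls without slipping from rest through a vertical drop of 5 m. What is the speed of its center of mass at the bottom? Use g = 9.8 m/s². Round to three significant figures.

v ≈ 7.67 m/s

With I = (2/3)MR², the ratio k = I/(MR²) is 2/3.
Rolling without slipping gives ω = v/R, so the total kinetic energy is ½Mv² + ½Iω² = ½(1+k)Mv² = (5/6)Mv².
Setting Mgh = (5/6)Mv² gives v = √(2gh/(1+k)) = √(2·9.8·5/1.667) ≈ 7.67 m/s.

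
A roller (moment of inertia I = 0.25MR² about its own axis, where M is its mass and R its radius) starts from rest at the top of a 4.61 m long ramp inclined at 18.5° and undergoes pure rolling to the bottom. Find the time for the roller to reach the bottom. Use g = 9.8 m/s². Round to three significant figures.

Here I = 0.25MR², so the shape factor k = I/(MR²) = 0.25.
Translational: Mg sinθ − f = Ma. Rotational about the CM: fR = Iα = kMRa, so f = kMa.
Hence a = g sinθ/(1+k) = 9.8×sin18.5°/1.25 = 2.488 m/s².
With constant a from rest, t = √(2L/a) = √(2·4.61/2.488) ≈ 1.93 s.

t ≈ 1.93 s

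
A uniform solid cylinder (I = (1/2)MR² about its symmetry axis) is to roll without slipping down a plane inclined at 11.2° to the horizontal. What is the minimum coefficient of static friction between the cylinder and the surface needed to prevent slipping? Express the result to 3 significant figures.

The moment of inertia is (1/2)MR², giving k ≡ I/(MR²) = 0.5.
Along the incline Mg sinθ − f = Ma, and torque about the center fR = Iα = kMR²(a/R) gives f = kMa.
These give a = g sinθ/(1+k) and the required friction f = kMg sinθ/(1+k).
With N = Mg cosθ, the no-slip condition f ≤ μN gives μ_min = f/N = k tanθ/(1+k).
μ_min = 0.5 × tan11.2° / 1.5 ≈ 0.0660.

μ_min ≈ 0.0660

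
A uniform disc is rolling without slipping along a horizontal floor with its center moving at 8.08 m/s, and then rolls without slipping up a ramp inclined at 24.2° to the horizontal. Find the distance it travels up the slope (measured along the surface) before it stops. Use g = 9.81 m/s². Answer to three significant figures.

With I = (1/2)MR², the ratio k = I/(MR²) is 0.5.
Since it rolls without slipping, ω = v/R and KE = ½Mv² + ½Iω² = ½(1+k)Mv² = (3/4)Mv².
Setting this equal to Mgh gives the vertical rise h = (1+k)v₀²/(2g) = 1.5×8.08²/(2×9.81) = 4.991 m.
The distance along the slope is d = h/sinθ = 4.991/sin24.2° ≈ 12.2 m.

d ≈ 12.2 m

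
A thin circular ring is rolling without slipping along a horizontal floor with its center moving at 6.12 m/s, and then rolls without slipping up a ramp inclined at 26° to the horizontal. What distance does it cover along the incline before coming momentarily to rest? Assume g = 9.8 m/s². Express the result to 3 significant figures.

d ≈ 8.72 m

The moment of inertia is MR², giving k ≡ I/(MR²) = 1.
Pure rolling means v = ωR; then KE = ½Mv² + ½I(v/R)² = ½(1+k)Mv² = Mv².
Setting this equal to Mgh gives the vertical rise h = (1+k)v₀²/(2g) = 2×6.12²/(2×9.8) = 3.822 m.
The distance along the slope is d = h/sinθ = 3.822/sin26° ≈ 8.72 m.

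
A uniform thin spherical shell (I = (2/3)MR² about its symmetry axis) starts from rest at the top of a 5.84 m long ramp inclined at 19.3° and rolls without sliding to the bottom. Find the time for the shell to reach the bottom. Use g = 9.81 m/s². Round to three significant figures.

With I = (2/3)MR², the ratio k = I/(MR²) is 2/3.
Newton's second law down the slope: Mg sinθ − f = Ma. The torque equation fR = Iα (with α = a/R) gives f = kMa.
Hence a = g sinθ/(1+k) = 9.81×sin19.3°/1.667 = 1.945 m/s².
Starting from rest, L = ½at², so t = √(2L/a) = √(2×5.84/1.945) ≈ 2.45 s.

t ≈ 2.45 s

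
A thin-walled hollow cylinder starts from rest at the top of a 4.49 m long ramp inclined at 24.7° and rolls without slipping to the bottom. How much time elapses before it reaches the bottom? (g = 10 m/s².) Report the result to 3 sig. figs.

The moment of inertia is MR², giving k ≡ I/(MR²) = 1.
Newton's second law down the slope: Mg sinθ − f = Ma. The torque equation fR = Iα (with α = a/R) gives f = kMa.
Hence a = g sinθ/(1+k) = 10×sin24.7°/2 = 2.089 m/s².
With constant a from rest, t = √(2L/a) = √(2·4.49/2.089) ≈ 2.07 s.

t ≈ 2.07 s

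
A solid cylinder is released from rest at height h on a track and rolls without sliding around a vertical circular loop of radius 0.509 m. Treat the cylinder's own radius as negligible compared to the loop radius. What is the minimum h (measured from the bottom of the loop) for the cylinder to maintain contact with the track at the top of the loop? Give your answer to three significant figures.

With I = (1/2)MR², the ratio k = I/(MR²) is 0.5.
At the top, contact is just lost when gravity alone supplies the centripetal force: Mg = Mv_top²/r, i.e. v_top² = gr.
With ω = v/R, the kinetic energy at speed v is ½(1+k)Mv² = (3/4)Mv².
Energy conservation from release (height h) to the top (height 2r): Mgh = Mg(2r) + (3/4)M·gr.
Thus h_min = 2r + (1+k)r/2 = r(2 + 1.5/2) = 0.509 × 2.75 ≈ 1.40 m.

h_min ≈ 1.40 m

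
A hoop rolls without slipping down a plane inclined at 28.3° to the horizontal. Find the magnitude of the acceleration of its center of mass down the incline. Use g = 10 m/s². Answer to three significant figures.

Here I = MR², so the shape factor k = I/(MR²) = 1.
Newton's second law down the slope: Mg sinθ − f = Ma. The torque equation fR = Iα (with α = a/R) gives f = kMa.
Eliminating f: Mg sinθ = (1+k)Ma, so a = g sinθ/(1+k) = 10 × sin28.3° / 2 ≈ 2.37 m/s².

a ≈ 2.37 m/s²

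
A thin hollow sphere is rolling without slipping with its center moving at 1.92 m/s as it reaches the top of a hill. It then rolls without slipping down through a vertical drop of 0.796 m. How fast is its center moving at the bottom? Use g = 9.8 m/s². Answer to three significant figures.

With I = (2/3)MR², the ratio k = I/(MR²) is 2/3.
Since it rolls without slipping, ω = v/R and KE = ½Mv² + ½Iω² = ½(1+k)Mv² = (5/6)Mv².
Conserving energy between top and bottom: (5/6)Mv² = (5/6)Mv₀² + Mgh, hence v² = v₀² + 2gh/(1+k).
v = √(1.92² + 2×9.8×0.796/1.667) = √13.05 ≈ 3.61 m/s.

v ≈ 3.61 m/s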